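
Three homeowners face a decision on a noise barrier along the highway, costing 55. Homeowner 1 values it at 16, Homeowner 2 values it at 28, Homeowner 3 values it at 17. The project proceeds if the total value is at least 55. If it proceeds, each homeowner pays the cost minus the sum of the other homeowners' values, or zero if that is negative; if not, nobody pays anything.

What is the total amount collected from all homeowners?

43

Total value 61 ≥ cost 55, so it is built.
Homeowner 1: others sum to 45; max(0, 55 - 45) = 10.
Homeowner 2: others sum to 33; max(0, 55 - 33) = 22.
Homeowner 3: others sum to 44; max(0, 55 - 44) = 11.
Total collected = 10 + 22 + 11 = 43.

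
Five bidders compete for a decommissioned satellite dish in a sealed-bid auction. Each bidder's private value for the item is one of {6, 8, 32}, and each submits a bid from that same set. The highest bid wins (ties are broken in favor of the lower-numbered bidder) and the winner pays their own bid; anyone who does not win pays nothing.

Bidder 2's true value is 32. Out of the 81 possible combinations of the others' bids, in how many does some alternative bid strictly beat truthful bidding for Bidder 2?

Others bid (6, 6, 6, 6): truth gives 0; bid 8 gives 24 > 0. Violating.
Others bid (6, 6, 6, 8): truth gives 0; bid 8 gives 24 > 0. Violating.
Others bid (6, 6, 8, 6): truth gives 0; bid 8 gives 24 > 0. Violating.
Others bid (6, 6, 8, 8): truth gives 0; bid 8 gives 24 > 0. Violating.
Others bid (6, 6, 6, 32): truth gives 0; no alternative beats it.
Others bid (6, 6, 8, 32): truth gives 0; no alternative beats it.
(Checking all 81 profiles: 8 have a profitable deviation, 73 do not.)

8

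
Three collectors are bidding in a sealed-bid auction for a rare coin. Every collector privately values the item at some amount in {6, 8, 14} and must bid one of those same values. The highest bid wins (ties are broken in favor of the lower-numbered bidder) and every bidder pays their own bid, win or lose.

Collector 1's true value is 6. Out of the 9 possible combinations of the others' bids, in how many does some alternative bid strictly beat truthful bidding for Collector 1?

Others bid (6, 8): truth gives -6; bid 8 gives -2 > -6. Violating.
Others bid (8, 6): truth gives -6; bid 8 gives -2 > -6. Violating.
Others bid (8, 8): truth gives -6; bid 8 gives -2 > -6. Violating.
Others bid (6, 6): truth gives 0; no alternative beats it.
Others bid (6, 14): truth gives -6; no alternative beats it.
(Checking all 9 profiles: 3 have a profitable deviation, 6 do not.)

3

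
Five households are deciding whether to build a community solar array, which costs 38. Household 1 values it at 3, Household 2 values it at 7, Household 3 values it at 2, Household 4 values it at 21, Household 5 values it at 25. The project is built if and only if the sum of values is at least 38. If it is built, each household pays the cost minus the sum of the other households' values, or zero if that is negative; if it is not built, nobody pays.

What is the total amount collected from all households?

Total value 58 ≥ cost 38, so it is built.
Household 1: others sum to 55; max(0, 38 - 55) = 0.
Household 2: others sum to 51; max(0, 38 - 51) = 0.
Household 3: others sum to 56; max(0, 38 - 56) = 0.
Household 4: others sum to 37; max(0, 38 - 37) = 1.
Household 5: others sum to 33; max(0, 38 - 33) = 5.
Total collected = 0 + 0 + 0 + 1 + 5 = 6.

6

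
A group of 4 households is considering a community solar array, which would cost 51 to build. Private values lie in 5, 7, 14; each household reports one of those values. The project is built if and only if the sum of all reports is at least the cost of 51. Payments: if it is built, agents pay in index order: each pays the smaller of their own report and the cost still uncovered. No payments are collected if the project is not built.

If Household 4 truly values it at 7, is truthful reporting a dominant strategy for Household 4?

Yes

Check each profile of the others' reports and compare truth against every alternative report.
Others report (5, 5, 5): truth gives 0, best alternative gives 0.
Others report (5, 5, 7): truth gives 0, best alternative gives 0.
Others report (5, 5, 14): truth gives 0, best alternative gives 0.
Others report (5, 7, 5): truth gives 0, best alternative gives 0.
Others report (5, 7, 7): truth gives 0, best alternative gives 0.
Others report (5, 7, 14): truth gives 0, best alternative gives 0.
(Remaining 21 profiles checked similarly; truth is weakly best in each.)
In every case the truthful report is at least as good as any alternative, so it is a dominant strategy.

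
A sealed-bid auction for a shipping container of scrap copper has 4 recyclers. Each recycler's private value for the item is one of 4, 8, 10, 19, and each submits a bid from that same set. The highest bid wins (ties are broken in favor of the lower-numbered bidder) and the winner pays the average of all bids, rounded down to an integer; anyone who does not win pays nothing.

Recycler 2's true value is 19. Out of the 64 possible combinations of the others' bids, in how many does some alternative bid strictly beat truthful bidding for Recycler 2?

Others bid (4, 4, 4): truth gives 12; bid 8 gives 14 > 12. Violating.
Others bid (4, 4, 8): truth gives 11; bid 8 gives 13 > 11. Violating.
Others bid (4, 4, 10): truth gives 10; bid 10 gives 12 > 10. Violating.
Others bid (4, 8, 4): truth gives 11; bid 8 gives 13 > 11. Violating.
Others bid (4, 4, 19): truth gives 8; no alternative beats it.
Others bid (4, 8, 19): truth gives 7; no alternative beats it.
(Checking all 64 profiles: 18 have a profitable deviation, 46 do not.)

18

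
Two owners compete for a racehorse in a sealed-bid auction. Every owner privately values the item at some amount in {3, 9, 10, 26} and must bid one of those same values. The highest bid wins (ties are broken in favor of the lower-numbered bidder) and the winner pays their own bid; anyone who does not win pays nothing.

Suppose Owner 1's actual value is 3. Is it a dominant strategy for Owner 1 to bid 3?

Yes

Check each profile of the others' bids and compare truth against every alternative bid.
Others bid (3): truth gives 0, best alternative gives -6.
Others bid (9): truth gives 0, best alternative gives -6.
Others bid (10): truth gives 0, best alternative gives 0.
Others bid (26): truth gives 0, best alternative gives 0.
In every case the truthful bid is at least as good as any alternative, so it is a dominant strategy.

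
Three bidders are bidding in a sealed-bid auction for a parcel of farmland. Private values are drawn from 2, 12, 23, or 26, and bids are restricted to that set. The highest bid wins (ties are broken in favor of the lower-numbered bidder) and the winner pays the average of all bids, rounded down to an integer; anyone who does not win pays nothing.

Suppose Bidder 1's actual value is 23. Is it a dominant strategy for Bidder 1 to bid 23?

Consider the case where Bidder 2 bids 2 and Bidder 3 bids 2.
Truthful bid 23: wins, pays 9, utility 23 - 9 = 14.
Bid 2 instead: wins, pays 2, utility 23 - 2 = 21.
Since 21 > 14, bidding 2 is strictly better here, so truthful bidding is not dominant.

No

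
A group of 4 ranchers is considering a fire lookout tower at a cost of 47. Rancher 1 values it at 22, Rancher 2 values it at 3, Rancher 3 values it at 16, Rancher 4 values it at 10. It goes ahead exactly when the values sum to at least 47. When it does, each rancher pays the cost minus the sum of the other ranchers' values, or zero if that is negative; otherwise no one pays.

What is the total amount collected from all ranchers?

Total value 51 ≥ cost 47, so it is built.
Rancher 1: others sum to 29; max(0, 47 - 29) = 18.
Rancher 2: others sum to 48; max(0, 47 - 48) = 0.
Rancher 3: others sum to 35; max(0, 47 - 35) = 12.
Rancher 4: others sum to 41; max(0, 47 - 41) = 6.
Total collected = 18 + 0 + 12 + 6 = 36.

36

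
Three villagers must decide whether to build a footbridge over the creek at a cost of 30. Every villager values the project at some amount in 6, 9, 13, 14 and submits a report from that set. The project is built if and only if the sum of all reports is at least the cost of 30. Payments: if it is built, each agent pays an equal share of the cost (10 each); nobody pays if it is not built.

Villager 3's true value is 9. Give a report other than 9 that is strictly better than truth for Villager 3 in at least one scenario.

6

Suppose Villager 1 reports 9 and Villager 2 reports 13.
Report 9: project built, pays 10, utility 9 - 10 = -1.
Report 6: project not built, utility 0.
So reporting 6 beats truth here (0 > -1).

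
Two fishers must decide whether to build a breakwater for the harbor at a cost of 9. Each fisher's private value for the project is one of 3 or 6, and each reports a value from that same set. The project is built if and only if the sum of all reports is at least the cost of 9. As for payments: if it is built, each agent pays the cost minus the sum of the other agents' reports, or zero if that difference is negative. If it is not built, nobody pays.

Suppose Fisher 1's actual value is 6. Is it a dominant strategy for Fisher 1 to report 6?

Yes

Check each profile of the others' reports and compare truth against every alternative report.
Others report (6): truth gives 3, best alternative gives 3.
Others report (3): truth gives 0, best alternative gives 0.
In every case the truthful report is at least as good as any alternative, so it is a dominant strategy.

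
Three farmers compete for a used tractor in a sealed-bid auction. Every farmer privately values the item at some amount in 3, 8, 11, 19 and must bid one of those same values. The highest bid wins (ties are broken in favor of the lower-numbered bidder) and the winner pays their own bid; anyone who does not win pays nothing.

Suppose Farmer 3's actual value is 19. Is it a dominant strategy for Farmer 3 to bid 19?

Consider the case where Farmer 1 bids 3 and Farmer 2 bids 3.
Truthful bid 19: wins, pays 19, utility 19 - 19 = 0.
Bid 8 instead: wins, pays 8, utility 19 - 8 = 11.
Since 11 > 0, bidding 8 is strictly better here, so truthful bidding is not dominant.

No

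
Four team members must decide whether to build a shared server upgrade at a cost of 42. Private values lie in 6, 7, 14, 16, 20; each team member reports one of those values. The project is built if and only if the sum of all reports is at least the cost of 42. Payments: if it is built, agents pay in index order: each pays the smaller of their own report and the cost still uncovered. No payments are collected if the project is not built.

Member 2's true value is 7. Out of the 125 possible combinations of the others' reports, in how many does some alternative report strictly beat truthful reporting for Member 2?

Others report (6, 14, 16): truth gives 0; report 6 gives 1 > 0. Violating.
Others report (6, 14, 20): truth gives 0; report 6 gives 1 > 0. Violating.
Others report (6, 16, 14): truth gives 0; report 6 gives 1 > 0. Violating.
Others report (6, 16, 16): truth gives 0; report 6 gives 1 > 0. Violating.
Others report (6, 6, 6): truth gives 0; no alternative beats it.
Others report (6, 6, 7): truth gives 0; no alternative beats it.
(Checking all 125 profiles: 75 have a profitable deviation, 50 do not.)

75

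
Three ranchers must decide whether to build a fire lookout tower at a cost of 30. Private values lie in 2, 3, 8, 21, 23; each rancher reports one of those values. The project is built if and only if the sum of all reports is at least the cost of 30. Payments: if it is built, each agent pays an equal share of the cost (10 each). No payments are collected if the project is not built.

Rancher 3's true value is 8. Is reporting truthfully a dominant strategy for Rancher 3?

Consider the case where Rancher 1 reports 2 and Rancher 2 reports 21.
Truthful report 8: project built, pays 10, utility 8 - 10 = -2.
Report 2 instead: project not built, utility 0.
Since 0 > -2, reporting 2 is strictly better here, so truthful reporting is not dominant.

No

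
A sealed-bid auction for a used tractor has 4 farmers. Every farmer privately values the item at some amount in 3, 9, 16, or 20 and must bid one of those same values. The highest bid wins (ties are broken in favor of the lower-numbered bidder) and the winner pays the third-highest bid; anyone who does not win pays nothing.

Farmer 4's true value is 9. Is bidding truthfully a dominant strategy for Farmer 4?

No

Consider the case where Farmer 1 bids 3, Farmer 2 bids 3 and Farmer 3 bids 9.
Truthful bid 9: loses, pays 0, utility 0.
Bid 16 instead: wins, pays 3, utility 9 - 3 = 6.
Since 6 > 0, bidding 16 is strictly better here, so truthful bidding is not dominant.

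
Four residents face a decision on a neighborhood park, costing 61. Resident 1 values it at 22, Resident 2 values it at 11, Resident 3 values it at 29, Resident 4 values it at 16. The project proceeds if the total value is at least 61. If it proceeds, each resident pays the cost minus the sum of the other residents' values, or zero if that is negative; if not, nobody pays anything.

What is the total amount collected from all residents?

17

Total value 78 ≥ cost 61, so it is built.
Resident 1: others sum to 56; max(0, 61 - 56) = 5.
Resident 2: others sum to 67; max(0, 61 - 67) = 0.
Resident 3: others sum to 49; max(0, 61 - 49) = 12.
Resident 4: others sum to 62; max(0, 61 - 62) = 0.
Total collected = 5 + 0 + 12 + 0 = 17.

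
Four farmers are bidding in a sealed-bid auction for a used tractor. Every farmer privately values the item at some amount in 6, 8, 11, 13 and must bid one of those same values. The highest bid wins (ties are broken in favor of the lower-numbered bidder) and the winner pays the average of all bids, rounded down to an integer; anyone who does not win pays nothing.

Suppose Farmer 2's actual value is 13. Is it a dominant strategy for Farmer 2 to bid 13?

No

Consider the case where Farmer 1 bids 6, Farmer 3 bids 6 and Farmer 4 bids 6.
Truthful bid 13: wins, pays 7, utility 13 - 7 = 6.
Bid 8 instead: wins, pays 6, utility 13 - 6 = 7.
Since 7 > 6, bidding 8 is strictly better here, so truthful bidding is not dominant.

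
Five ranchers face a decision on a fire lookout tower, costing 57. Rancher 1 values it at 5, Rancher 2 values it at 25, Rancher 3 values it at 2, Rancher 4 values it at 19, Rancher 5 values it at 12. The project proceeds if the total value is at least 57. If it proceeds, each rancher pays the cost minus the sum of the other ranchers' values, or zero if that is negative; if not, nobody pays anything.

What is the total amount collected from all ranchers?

38

Total value 63 ≥ cost 57, so it is built.
Rancher 1: others sum to 58; max(0, 57 - 58) = 0.
Rancher 2: others sum to 38; max(0, 57 - 38) = 19.
Rancher 3: others sum to 61; max(0, 57 - 61) = 0.
Rancher 4: others sum to 44; max(0, 57 - 44) = 13.
Rancher 5: others sum to 51; max(0, 57 - 51) = 6.
Total collected = 0 + 19 + 0 + 13 + 6 = 38.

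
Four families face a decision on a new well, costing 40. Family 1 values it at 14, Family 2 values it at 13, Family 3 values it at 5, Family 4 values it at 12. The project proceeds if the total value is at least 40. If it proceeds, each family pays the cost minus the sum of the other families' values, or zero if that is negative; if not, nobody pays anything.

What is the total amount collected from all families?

Total value 44 ≥ cost 40, so it is built.
Family 1: others sum to 30; max(0, 40 - 30) = 10.
Family 2: others sum to 31; max(0, 40 - 31) = 9.
Family 3: others sum to 39; max(0, 40 - 39) = 1.
Family 4: others sum to 32; max(0, 40 - 32) = 8.
Total collected = 10 + 9 + 1 + 8 = 28.

28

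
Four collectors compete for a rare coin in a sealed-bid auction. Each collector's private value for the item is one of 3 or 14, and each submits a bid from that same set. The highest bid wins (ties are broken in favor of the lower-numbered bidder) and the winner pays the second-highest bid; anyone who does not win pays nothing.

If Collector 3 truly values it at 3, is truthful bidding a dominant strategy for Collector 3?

Check each profile of the others' bids and compare truth against every alternative bid.
Others bid (3, 3, 14): truth gives 0, best alternative gives -11.
Others bid (3, 3, 3): truth gives 0, best alternative gives 0.
Others bid (3, 14, 3): truth gives 0, best alternative gives 0.
Others bid (3, 14, 14): truth gives 0, best alternative gives 0.
Others bid (14, 3, 3): truth gives 0, best alternative gives 0.
Others bid (14, 3, 14): truth gives 0, best alternative gives 0.
(Remaining 2 profiles checked similarly; truth is weakly best in each.)
In every case the truthful bid is at least as good as any alternative, so it is a dominant strategy.

Yes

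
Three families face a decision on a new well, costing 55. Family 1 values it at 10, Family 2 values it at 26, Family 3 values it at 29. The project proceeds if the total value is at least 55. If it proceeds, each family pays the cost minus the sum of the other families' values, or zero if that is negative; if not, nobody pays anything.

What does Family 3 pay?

Total value 65 ≥ cost 55, so the project is built.
The other families' values sum to 36.
Cost minus that sum is 55 - 36 = 19.

19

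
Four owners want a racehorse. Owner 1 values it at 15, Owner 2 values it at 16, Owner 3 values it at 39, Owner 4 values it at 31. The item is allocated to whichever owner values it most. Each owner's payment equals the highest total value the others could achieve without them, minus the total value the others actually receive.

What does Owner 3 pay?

31

Owner 3 has the highest value and receives the item.
Without Owner 3, the item would go to the next-highest value, 31, so the others could achieve 31.
With Owner 3 present and winning, the others receive nothing, so their total is 0.
Payment = 31 - 0 = 31.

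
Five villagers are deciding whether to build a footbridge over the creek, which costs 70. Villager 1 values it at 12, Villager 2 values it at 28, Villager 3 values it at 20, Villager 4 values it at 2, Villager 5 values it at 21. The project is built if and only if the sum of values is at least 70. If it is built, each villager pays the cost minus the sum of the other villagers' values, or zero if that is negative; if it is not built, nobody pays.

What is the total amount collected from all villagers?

30

Total value 83 ≥ cost 70, so it is built.
Villager 1: others sum to 71; max(0, 70 - 71) = 0.
Villager 2: others sum to 55; max(0, 70 - 55) = 15.
Villager 3: others sum to 63; max(0, 70 - 63) = 7.
Villager 4: others sum to 81; max(0, 70 - 81) = 0.
Villager 5: others sum to 62; max(0, 70 - 62) = 8.
Total collected = 0 + 15 + 7 + 0 + 8 = 30.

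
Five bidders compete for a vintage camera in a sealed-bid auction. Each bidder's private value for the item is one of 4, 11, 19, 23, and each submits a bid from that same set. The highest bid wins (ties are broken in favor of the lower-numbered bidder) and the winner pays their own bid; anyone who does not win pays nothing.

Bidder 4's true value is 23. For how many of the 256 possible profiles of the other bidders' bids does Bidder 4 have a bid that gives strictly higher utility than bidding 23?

24

Others bid (4, 4, 4, 4): truth gives 0; bid 11 gives 12 > 0. Violating.
Others bid (4, 4, 4, 11): truth gives 0; bid 11 gives 12 > 0. Violating.
Others bid (4, 4, 4, 19): truth gives 0; bid 19 gives 4 > 0. Violating.
Others bid (4, 4, 11, 4): truth gives 0; bid 19 gives 4 > 0. Violating.
Others bid (4, 4, 4, 23): truth gives 0; no alternative beats it.
Others bid (4, 4, 11, 23): truth gives 0; no alternative beats it.
(Checking all 256 profiles: 24 have a profitable deviation, 232 do not.)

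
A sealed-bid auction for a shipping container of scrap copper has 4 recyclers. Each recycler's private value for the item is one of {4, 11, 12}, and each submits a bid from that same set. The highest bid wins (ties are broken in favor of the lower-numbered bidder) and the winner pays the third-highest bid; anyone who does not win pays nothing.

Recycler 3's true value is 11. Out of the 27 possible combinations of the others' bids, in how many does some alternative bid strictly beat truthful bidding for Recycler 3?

Others bid (4, 4, 12): truth gives 0; bid 12 gives 7 > 0. Violating.
Others bid (4, 11, 4): truth gives 0; bid 12 gives 7 > 0. Violating.
Others bid (11, 4, 4): truth gives 0; bid 12 gives 7 > 0. Violating.
Others bid (4, 4, 4): truth gives 7; no alternative beats it.
Others bid (4, 4, 11): truth gives 7; no alternative beats it.
(Checking all 27 profiles: 3 have a profitable deviation, 24 do not.)

3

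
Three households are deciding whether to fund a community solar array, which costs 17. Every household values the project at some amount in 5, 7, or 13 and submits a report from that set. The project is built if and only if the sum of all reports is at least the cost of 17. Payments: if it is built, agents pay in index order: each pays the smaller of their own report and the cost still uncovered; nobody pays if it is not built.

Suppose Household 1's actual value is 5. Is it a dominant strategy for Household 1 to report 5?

Check each profile of the others' reports and compare truth against every alternative report.
Others report (5, 5): truth gives 0, best alternative gives -2.
Others report (5, 7): truth gives 0, best alternative gives -2.
Others report (5, 13): truth gives 0, best alternative gives -2.
Others report (7, 5): truth gives 0, best alternative gives -2.
Others report (7, 7): truth gives 0, best alternative gives -2.
Others report (7, 13): truth gives 0, best alternative gives -2.
(Remaining 3 profiles checked similarly; truth is weakly best in each.)
In every case the truthful report is at least as good as any alternative, so it is a dominant strategy.

Yes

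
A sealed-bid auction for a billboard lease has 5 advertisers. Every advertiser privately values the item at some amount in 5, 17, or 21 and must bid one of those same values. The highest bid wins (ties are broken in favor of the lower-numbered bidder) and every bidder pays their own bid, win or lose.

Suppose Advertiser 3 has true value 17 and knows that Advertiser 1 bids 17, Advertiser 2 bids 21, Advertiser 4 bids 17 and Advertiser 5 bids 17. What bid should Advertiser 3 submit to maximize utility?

5

Bid 5: loses but pays 5, utility -5.
Bid 17: loses but pays 17, utility -17.
Bid 21: loses but pays 21, utility -21.
The best choice is 5 with utility -5.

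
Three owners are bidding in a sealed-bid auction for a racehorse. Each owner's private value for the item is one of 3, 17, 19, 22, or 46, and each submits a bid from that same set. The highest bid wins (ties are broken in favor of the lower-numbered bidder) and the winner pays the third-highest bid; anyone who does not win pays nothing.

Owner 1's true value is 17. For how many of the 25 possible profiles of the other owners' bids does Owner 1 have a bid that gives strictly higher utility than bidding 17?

6

Others bid (3, 19): truth gives 0; bid 19 gives 14 > 0. Violating.
Others bid (3, 22): truth gives 0; bid 22 gives 14 > 0. Violating.
Others bid (3, 46): truth gives 0; bid 46 gives 14 > 0. Violating.
Others bid (19, 3): truth gives 0; bid 19 gives 14 > 0. Violating.
Others bid (3, 3): truth gives 14; no alternative beats it.
Others bid (3, 17): truth gives 14; no alternative beats it.
(Checking all 25 profiles: 6 have a profitable deviation, 19 do not.)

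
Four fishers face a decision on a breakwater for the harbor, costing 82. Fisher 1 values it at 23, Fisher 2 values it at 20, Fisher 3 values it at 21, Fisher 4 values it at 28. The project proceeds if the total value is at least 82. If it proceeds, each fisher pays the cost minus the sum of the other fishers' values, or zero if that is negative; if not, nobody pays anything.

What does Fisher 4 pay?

18

Total value 92 ≥ cost 82, so the project is built.
The other fishers' values sum to 64.
Cost minus that sum is 82 - 64 = 18.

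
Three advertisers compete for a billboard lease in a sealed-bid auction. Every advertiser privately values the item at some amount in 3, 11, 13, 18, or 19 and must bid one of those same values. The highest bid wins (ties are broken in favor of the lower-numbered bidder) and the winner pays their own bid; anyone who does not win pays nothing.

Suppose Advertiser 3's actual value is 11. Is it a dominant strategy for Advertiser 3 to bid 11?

Yes

Check each profile of the others' bids and compare truth against every alternative bid.
Others bid (3, 3): truth gives 0, best alternative gives 0.
Others bid (3, 11): truth gives 0, best alternative gives 0.
Others bid (3, 13): truth gives 0, best alternative gives 0.
Others bid (3, 18): truth gives 0, best alternative gives 0.
Others bid (3, 19): truth gives 0, best alternative gives 0.
Others bid (11, 3): truth gives 0, best alternative gives 0.
(Remaining 19 profiles checked similarly; truth is weakly best in each.)
In every case the truthful bid is at least as good as any alternative, so it is a dominant strategy.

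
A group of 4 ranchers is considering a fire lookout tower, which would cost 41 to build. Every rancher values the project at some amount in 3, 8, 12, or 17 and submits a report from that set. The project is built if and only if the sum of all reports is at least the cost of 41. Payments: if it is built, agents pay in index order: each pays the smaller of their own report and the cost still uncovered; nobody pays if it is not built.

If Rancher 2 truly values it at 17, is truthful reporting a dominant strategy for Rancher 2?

No

Consider the case where Rancher 1 reports 3, Rancher 3 reports 12 and Rancher 4 reports 17.
Truthful report 17: project built, pays 17, utility 17 - 17 = 0.
Report 12 instead: project built, pays 12, utility 17 - 12 = 5.
Since 5 > 0, reporting 12 is strictly better here, so truthful reporting is not dominant.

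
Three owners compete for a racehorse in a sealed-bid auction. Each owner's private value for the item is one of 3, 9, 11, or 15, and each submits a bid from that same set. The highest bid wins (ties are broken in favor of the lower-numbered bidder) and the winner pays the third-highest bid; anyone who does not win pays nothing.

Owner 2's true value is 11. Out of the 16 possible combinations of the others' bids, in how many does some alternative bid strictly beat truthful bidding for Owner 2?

Others bid (3, 15): truth gives 0; bid 15 gives 8 > 0. Violating.
Others bid (9, 15): truth gives 0; bid 15 gives 2 > 0. Violating.
Others bid (11, 3): truth gives 0; bid 15 gives 8 > 0. Violating.
Others bid (11, 9): truth gives 0; bid 15 gives 2 > 0. Violating.
Others bid (3, 3): truth gives 8; no alternative beats it.
Others bid (3, 9): truth gives 8; no alternative beats it.
(Checking all 16 profiles: 4 have a profitable deviation, 12 do not.)

4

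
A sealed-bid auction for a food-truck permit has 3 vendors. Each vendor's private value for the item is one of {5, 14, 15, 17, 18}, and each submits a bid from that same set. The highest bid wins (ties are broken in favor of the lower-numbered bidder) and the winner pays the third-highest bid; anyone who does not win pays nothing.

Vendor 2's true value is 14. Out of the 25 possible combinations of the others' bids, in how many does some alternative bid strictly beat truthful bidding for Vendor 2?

6

Others bid (5, 15): truth gives 0; bid 15 gives 9 > 0. Violating.
Others bid (5, 17): truth gives 0; bid 17 gives 9 > 0. Violating.
Others bid (5, 18): truth gives 0; bid 18 gives 9 > 0. Violating.
Others bid (14, 5): truth gives 0; bid 15 gives 9 > 0. Violating.
Others bid (5, 5): truth gives 9; no alternative beats it.
Others bid (5, 14): truth gives 9; no alternative beats it.
(Checking all 25 profiles: 6 have a profitable deviation, 19 do not.)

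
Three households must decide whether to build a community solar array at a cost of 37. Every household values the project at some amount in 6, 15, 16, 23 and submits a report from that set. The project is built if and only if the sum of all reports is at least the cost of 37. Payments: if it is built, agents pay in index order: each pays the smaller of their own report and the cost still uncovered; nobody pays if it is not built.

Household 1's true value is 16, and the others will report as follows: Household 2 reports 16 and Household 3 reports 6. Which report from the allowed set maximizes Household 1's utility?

Report 6: project not built, utility 0.
Report 15: project built, pays 15, utility 16 - 15 = 1.
Report 16: project built, pays 16, utility 16 - 16 = 0.
Report 23: project built, pays 23, utility 16 - 23 = -7.
The best choice is 15 with utility 1.

15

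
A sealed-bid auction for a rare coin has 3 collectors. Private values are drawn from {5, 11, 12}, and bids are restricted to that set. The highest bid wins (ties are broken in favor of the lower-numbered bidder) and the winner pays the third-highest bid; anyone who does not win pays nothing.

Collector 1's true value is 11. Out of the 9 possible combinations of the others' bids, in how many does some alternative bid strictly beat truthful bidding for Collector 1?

Others bid (5, 12): truth gives 0; bid 12 gives 6 > 0. Violating.
Others bid (12, 5): truth gives 0; bid 12 gives 6 > 0. Violating.
Others bid (5, 5): truth gives 6; no alternative beats it.
Others bid (5, 11): truth gives 6; no alternative beats it.
(Checking all 9 profiles: 2 have a profitable deviation, 7 do not.)

2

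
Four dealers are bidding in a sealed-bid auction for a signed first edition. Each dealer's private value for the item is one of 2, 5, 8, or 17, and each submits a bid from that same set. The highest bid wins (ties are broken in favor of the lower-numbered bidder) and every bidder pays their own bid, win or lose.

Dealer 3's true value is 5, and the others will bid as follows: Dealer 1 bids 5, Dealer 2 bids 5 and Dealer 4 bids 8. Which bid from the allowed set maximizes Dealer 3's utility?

2

Bid 2: loses but pays 2, utility -2.
Bid 5: loses but pays 5, utility -5.
Bid 8: wins, pays 8, utility 5 - 8 = -3.
Bid 17: wins, pays 17, utility 5 - 17 = -12.
The best choice is 2 with utility -2.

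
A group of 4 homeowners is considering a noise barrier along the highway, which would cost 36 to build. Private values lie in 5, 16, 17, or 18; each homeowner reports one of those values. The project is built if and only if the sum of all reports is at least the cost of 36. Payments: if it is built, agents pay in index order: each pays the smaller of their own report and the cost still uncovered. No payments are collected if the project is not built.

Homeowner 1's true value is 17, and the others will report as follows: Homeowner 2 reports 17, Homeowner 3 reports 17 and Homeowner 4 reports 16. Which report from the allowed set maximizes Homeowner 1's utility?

Report 5: project built, pays 5, utility 17 - 5 = 12.
Report 16: project built, pays 16, utility 17 - 16 = 1.
Report 17: project built, pays 17, utility 17 - 17 = 0.
Report 18: project built, pays 18, utility 17 - 18 = -1.
The best choice is 5 with utility 12.

5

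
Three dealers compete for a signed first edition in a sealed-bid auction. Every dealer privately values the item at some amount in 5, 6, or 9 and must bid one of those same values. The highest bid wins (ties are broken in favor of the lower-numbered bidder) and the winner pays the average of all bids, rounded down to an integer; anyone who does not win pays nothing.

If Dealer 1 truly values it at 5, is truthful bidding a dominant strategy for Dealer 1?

Check each profile of the others' bids and compare truth against every alternative bid.
Others bid (6, 6): truth gives 0, best alternative gives -1.
Others bid (5, 5): truth gives 0, best alternative gives 0.
Others bid (5, 6): truth gives 0, best alternative gives 0.
Others bid (5, 9): truth gives 0, best alternative gives 0.
Others bid (6, 5): truth gives 0, best alternative gives 0.
Others bid (6, 9): truth gives 0, best alternative gives 0.
(Remaining 3 profiles checked similarly; truth is weakly best in each.)
In every case the truthful bid is at least as good as any alternative, so it is a dominant strategy.

Yes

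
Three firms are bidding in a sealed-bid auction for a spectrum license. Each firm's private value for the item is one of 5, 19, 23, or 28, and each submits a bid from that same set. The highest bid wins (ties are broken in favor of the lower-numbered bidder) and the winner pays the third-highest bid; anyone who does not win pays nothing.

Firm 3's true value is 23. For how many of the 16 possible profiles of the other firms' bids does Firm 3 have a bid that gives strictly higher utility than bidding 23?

Others bid (5, 23): truth gives 0; bid 28 gives 18 > 0. Violating.
Others bid (19, 23): truth gives 0; bid 28 gives 4 > 0. Violating.
Others bid (23, 5): truth gives 0; bid 28 gives 18 > 0. Violating.
Others bid (23, 19): truth gives 0; bid 28 gives 4 > 0. Violating.
Others bid (5, 5): truth gives 18; no alternative beats it.
Others bid (5, 19): truth gives 18; no alternative beats it.
(Checking all 16 profiles: 4 have a profitable deviation, 12 do not.)

4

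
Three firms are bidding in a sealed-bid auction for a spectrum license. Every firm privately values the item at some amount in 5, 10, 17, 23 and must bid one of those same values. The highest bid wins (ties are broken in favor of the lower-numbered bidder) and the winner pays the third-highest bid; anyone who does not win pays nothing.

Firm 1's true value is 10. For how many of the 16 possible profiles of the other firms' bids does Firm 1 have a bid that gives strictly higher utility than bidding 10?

Others bid (5, 17): truth gives 0; bid 17 gives 5 > 0. Violating.
Others bid (5, 23): truth gives 0; bid 23 gives 5 > 0. Violating.
Others bid (17, 5): truth gives 0; bid 17 gives 5 > 0. Violating.
Others bid (23, 5): truth gives 0; bid 23 gives 5 > 0. Violating.
Others bid (5, 5): truth gives 5; no alternative beats it.
Others bid (5, 10): truth gives 5; no alternative beats it.
(Checking all 16 profiles: 4 have a profitable deviation, 12 do not.)

4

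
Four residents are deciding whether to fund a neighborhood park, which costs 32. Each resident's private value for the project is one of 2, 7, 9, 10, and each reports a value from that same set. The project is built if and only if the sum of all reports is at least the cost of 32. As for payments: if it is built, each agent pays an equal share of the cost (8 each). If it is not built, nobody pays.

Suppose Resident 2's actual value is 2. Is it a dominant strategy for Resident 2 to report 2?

Check each profile of the others' reports and compare truth against every alternative report.
Others report (7, 9, 9): truth gives 0, best alternative gives -6.
Others report (7, 9, 10): truth gives 0, best alternative gives -6.
Others report (7, 10, 9): truth gives 0, best alternative gives -6.
Others report (7, 10, 10): truth gives 0, best alternative gives -6.
Others report (9, 7, 9): truth gives 0, best alternative gives -6.
Others report (9, 7, 10): truth gives 0, best alternative gives -6.
(Remaining 58 profiles checked similarly; truth is weakly best in each.)
In every case the truthful report is at least as good as any alternative, so it is a dominant strategy.

Yes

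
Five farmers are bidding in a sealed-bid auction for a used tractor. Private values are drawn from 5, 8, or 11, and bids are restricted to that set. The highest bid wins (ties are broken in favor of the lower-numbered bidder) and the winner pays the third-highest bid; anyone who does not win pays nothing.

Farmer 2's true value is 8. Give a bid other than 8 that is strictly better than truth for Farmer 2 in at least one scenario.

11

Suppose Farmer 1 bids 5, Farmer 3 bids 5, Farmer 4 bids 5 and Farmer 5 bids 11.
Bid 8: loses, pays 0, utility 0.
Bid 11: wins, pays 5, utility 8 - 5 = 3.
So bidding 11 beats truth here (3 > 0).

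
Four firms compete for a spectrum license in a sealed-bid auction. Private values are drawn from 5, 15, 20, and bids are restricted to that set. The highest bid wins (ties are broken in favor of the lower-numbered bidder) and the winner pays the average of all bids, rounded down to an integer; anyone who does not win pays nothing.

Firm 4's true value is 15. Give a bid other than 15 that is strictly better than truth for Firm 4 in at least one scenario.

Suppose Firm 1 bids 5, Firm 2 bids 5 and Firm 3 bids 15.
Bid 15: loses, pays 0, utility 0.
Bid 20: wins, pays 11, utility 15 - 11 = 4.
So bidding 20 beats truth here (4 > 0).

20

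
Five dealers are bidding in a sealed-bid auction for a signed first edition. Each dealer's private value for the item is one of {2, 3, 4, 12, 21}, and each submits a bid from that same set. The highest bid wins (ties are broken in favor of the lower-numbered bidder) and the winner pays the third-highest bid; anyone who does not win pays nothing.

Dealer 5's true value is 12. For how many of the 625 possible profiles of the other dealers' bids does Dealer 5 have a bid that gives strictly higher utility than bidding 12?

108

Others bid (2, 2, 2, 12): truth gives 0; bid 21 gives 10 > 0. Violating.
Others bid (2, 2, 3, 12): truth gives 0; bid 21 gives 9 > 0. Violating.
Others bid (2, 2, 4, 12): truth gives 0; bid 21 gives 8 > 0. Violating.
Others bid (2, 2, 12, 2): truth gives 0; bid 21 gives 10 > 0. Violating.
Others bid (2, 2, 2, 2): truth gives 10; no alternative beats it.
Others bid (2, 2, 2, 3): truth gives 10; no alternative beats it.
(Checking all 625 profiles: 108 have a profitable deviation, 517 do not.)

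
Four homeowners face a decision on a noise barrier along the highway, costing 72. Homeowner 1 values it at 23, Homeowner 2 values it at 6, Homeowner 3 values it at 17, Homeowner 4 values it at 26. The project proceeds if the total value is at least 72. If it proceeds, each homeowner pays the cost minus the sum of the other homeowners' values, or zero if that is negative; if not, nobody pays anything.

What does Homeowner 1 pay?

Total value 72 ≥ cost 72, so the project is built.
The other homeowners' values sum to 49.
Cost minus that sum is 72 - 49 = 23.

23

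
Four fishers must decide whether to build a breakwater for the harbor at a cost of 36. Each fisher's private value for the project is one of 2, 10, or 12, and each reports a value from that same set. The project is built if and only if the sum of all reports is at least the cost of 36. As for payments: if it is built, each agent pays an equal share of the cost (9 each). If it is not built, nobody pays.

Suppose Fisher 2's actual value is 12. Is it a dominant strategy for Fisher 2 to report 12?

Yes

Check each profile of the others' reports and compare truth against every alternative report.
Others report (2, 10, 12): truth gives 3, best alternative gives 0.
Others report (2, 12, 10): truth gives 3, best alternative gives 0.
Others report (10, 2, 12): truth gives 3, best alternative gives 0.
Others report (10, 12, 2): truth gives 3, best alternative gives 0.
Others report (12, 2, 10): truth gives 3, best alternative gives 0.
Others report (12, 10, 2): truth gives 3, best alternative gives 0.
(Remaining 21 profiles checked similarly; truth is weakly best in each.)
In every case the truthful report is at least as good as any alternative, so it is a dominant strategy.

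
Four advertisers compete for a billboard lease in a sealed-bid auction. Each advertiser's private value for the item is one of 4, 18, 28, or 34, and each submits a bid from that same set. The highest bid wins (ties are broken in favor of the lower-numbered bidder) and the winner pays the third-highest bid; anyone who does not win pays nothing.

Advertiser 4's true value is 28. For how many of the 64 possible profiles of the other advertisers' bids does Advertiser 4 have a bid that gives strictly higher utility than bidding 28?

Others bid (4, 4, 28): truth gives 0; bid 34 gives 24 > 0. Violating.
Others bid (4, 18, 28): truth gives 0; bid 34 gives 10 > 0. Violating.
Others bid (4, 28, 4): truth gives 0; bid 34 gives 24 > 0. Violating.
Others bid (4, 28, 18): truth gives 0; bid 34 gives 10 > 0. Violating.
Others bid (4, 4, 4): truth gives 24; no alternative beats it.
Others bid (4, 4, 18): truth gives 24; no alternative beats it.
(Checking all 64 profiles: 12 have a profitable deviation, 52 do not.)

12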